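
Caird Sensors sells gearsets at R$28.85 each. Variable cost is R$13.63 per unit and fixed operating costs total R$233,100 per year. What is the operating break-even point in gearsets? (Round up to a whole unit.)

Unit CM = price − variable cost = R$28.85 − R$13.63 = R$15.22.
Break-even volume = fixed costs ÷ CM per unit = R$233,100 ÷ R$15.22 = 15,315.37, so 15,316 gearsets.

15,316 gearsets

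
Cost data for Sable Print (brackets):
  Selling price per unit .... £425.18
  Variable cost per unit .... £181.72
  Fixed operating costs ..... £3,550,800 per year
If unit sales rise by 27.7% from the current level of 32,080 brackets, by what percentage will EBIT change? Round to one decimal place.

+50.8%

At 32,080 units, contribution = 32,080 × £243.46 = £7,810,196.80.
Subtracting fixed costs: EBIT = £7,810,196.80 − £3,550,800 = £4,259,396.80.
Degree of operating leverage = £7,810,196.80 / £4,259,396.80 = 1.8336.
%ΔEBIT = DOL × %ΔSales = 1.8336 × +27.7% = +50.8%.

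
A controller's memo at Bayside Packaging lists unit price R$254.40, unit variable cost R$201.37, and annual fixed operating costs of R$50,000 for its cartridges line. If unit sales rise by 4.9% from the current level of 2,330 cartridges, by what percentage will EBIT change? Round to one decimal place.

Contribution at this volume is 2,330 × R$53.03 = R$123,559.90.
EBIT = R$123,559.90 − R$50,000 = R$73,559.90.
Degree of operating leverage = R$123,559.90 / R$73,559.90 = 1.6797.
%ΔEBIT = DOL × %ΔSales = 1.6797 × +4.9% = +8.2%.

+8.2%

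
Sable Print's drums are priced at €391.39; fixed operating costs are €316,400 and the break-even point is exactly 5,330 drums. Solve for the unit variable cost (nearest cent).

Contribution per unit must be FC / Q = €316,400 / 5,330 = €59.3621.
Hence VC = price − CM = €391.39 − €59.3621 = €332.03.

€332.03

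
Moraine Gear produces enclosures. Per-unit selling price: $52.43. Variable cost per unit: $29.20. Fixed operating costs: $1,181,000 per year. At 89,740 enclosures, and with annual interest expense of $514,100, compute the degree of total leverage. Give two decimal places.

5.35

Total contribution margin = 89,740 × $23.23 = $2,084,660.20.
Subtracting fixed costs: EBIT = $2,084,660.20 − $1,181,000 = $903,660.20. Interest = $514,100.00.
DOL = $2,084,660.20 ÷ $903,660.20 = 2.3069; DFL = $903,660.20 ÷ $389,560.20 = 2.3197.
Combined leverage = 2.3069 × 2.3197 = 5.3513.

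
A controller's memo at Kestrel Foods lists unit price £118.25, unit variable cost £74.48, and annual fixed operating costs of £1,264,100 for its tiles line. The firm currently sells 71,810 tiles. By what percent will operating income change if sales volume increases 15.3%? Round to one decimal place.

At 71,810 units, contribution = 71,810 × £43.77 = £3,143,123.70.
EBIT = £3,143,123.70 − £1,264,100 = £1,879,023.70.
DOL = contribution ÷ EBIT = £3,143,123.70 ÷ £1,879,023.70 = 1.6727.
%ΔEBIT = DOL × %ΔSales = 1.6727 × +15.3% = +25.6%.

+25.6%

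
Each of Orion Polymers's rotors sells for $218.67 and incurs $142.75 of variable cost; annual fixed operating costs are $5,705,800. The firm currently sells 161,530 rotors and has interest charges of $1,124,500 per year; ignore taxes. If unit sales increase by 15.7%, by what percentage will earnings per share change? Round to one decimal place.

At 161,530 units, contribution = 161,530 × $75.92 = $12,263,357.60.
EBIT = $12,263,357.60 − $5,705,800 = $6,557,557.60.
After interest of $1,124,500.00, pre-tax earnings = $5,433,057.60.
Degree of combined leverage = contribution ÷ (EBIT − I) = $12,263,357.60 ÷ $5,433,057.60 = 2.2572.
%ΔEPS = DCL × %ΔSales = 2.2572 × +15.7% = +35.4%.

+35.4%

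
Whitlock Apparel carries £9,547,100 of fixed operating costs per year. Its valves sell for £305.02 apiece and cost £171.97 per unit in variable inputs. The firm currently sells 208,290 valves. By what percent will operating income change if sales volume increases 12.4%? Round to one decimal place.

Total contribution margin = 208,290 × £133.05 = £27,712,984.50.
Operating income = contribution − fixed costs = £27,712,984.50 − £9,547,100 = £18,165,884.50.
Degree of operating leverage = £27,712,984.50 / £18,165,884.50 = 1.5256.
So EBIT moves 1.5256 × (+12.4%) = +18.9%.

+18.9%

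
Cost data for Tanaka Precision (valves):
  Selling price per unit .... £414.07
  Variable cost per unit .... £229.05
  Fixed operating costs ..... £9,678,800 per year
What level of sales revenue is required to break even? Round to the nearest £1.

CM per unit = £414.07 − £229.05 = £185.02; CM ratio = £185.02 / £414.07 = 0.4468.
Break-even revenue = fixed costs × price ÷ CM = £9,678,800 × £414.07 ÷ £185.02 = £21,660,905.

£21,660,905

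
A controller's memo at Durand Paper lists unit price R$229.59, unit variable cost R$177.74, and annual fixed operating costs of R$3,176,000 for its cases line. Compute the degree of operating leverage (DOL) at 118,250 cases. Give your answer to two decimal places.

At 118,250 units, contribution = 118,250 × R$51.85 = R$6,131,262.50.
Operating income = contribution − fixed costs = R$6,131,262.50 − R$3,176,000 = R$2,955,262.50.
DOL = contribution ÷ EBIT = R$6,131,262.50 ÷ R$2,955,262.50 = 2.0747.

2.07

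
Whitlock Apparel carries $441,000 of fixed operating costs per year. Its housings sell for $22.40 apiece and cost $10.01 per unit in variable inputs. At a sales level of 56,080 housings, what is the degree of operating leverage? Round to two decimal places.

Contribution at this volume is 56,080 × $12.39 = $694,831.20.
EBIT = $694,831.20 − $441,000 = $253,831.20.
Degree of operating leverage = $694,831.20 / $253,831.20 = 2.7374.

2.74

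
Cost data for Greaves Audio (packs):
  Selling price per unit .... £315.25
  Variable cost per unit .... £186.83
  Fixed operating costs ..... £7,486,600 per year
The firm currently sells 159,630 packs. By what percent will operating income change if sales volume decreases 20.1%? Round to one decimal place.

Contribution at this volume is 159,630 × £128.42 = £20,499,684.60.
Operating income = contribution − fixed costs = £20,499,684.60 − £7,486,600 = £13,013,084.60.
DOL = contribution ÷ EBIT = £20,499,684.60 ÷ £13,013,084.60 = 1.5753.
Operating income changes by 1.5753 × -20.1% = -31.7%.

-31.7%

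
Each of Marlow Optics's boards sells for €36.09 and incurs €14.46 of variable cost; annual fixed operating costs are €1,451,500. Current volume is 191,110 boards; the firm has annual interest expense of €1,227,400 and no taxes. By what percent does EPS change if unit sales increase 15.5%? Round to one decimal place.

+44.0%

At 191,110 units, contribution = 191,110 × €21.63 = €4,133,709.30.
Subtracting fixed costs: EBIT = €4,133,709.30 − €1,451,500 = €2,682,209.30.
Interest = €1,227,400.00, so EBIT − I = €1,454,809.30.
Degree of combined leverage = contribution ÷ (EBIT − I) = €4,133,709.30 ÷ €1,454,809.30 = 2.8414.
%ΔEPS = DCL × %ΔSales = 2.8414 × +15.5% = +44.0%.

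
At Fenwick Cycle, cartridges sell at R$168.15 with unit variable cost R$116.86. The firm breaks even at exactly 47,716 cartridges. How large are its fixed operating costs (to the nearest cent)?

R$2,447,353.64

Contribution margin per unit = R$168.15 − R$116.86 = R$51.29.
Fixed costs = break-even units × CM = 47,716 × R$51.29 = R$2,447,353.64.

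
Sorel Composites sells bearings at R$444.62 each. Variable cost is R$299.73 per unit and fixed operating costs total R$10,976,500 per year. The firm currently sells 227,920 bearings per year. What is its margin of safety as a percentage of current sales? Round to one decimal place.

Unit CM = price − variable cost = R$444.62 − R$299.73 = R$144.89. Break-even units = R$10,976,500 ÷ R$144.89 = 75,757.47; break-even revenue = 75,757.47 × R$444.62 = R$33,683,286.84.
Current sales = 227,920 × R$444.62 = R$101,337,790.40.
Margin of safety = (R$101,337,790.40 − R$33,683,286.84) ÷ R$101,337,790.40 = 66.8%.

66.8%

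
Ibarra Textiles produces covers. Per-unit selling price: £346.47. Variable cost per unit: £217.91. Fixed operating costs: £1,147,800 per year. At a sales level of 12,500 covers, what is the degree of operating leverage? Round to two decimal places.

At 12,500 units, contribution = 12,500 × £128.56 = £1,607,000.00.
Operating income = contribution − fixed costs = £1,607,000.00 − £1,147,800 = £459,200.00.
So DOL = total CM / EBIT = £1,607,000.00 / £459,200.00 = 3.4996.

3.50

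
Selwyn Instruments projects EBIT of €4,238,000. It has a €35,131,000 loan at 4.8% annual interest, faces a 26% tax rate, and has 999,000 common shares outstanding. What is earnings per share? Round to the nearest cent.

€1.89

Pre-tax income = €4,238,000 − €1,686,288.00 = €2,551,712.00.
After tax at 26%: net income = €2,551,712.00 × 0.74 = €1,888,266.88.
EPS = €1,888,266.88 ÷ 999,000 = €1.89.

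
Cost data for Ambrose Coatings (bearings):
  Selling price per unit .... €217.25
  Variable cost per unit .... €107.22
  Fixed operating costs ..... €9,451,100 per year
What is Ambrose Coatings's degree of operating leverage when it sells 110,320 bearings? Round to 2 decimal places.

4.52

Contribution at this volume is 110,320 × €110.03 = €12,138,509.60.
Subtracting fixed costs: EBIT = €12,138,509.60 − €9,451,100 = €2,687,409.60.
So DOL = total CM / EBIT = €12,138,509.60 / €2,687,409.60 = 4.5168.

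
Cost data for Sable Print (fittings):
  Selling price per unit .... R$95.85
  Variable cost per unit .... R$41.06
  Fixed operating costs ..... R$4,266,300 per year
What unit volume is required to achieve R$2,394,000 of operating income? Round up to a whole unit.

121,561 fittings

Unit CM = price − variable cost = R$95.85 − R$41.06 = R$54.79.
Units = (FC + target) / CM = (R$4,266,300 + R$2,394,000) / R$54.79 = 121,560.50, so 121,561 fittings.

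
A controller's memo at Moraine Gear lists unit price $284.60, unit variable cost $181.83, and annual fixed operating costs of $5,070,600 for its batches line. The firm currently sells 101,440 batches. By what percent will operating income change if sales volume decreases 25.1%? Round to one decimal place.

At 101,440 units, contribution = 101,440 × $102.77 = $10,424,988.80.
Operating income = contribution − fixed costs = $10,424,988.80 − $5,070,600 = $5,354,388.80.
DOL = contribution ÷ EBIT = $10,424,988.80 ÷ $5,354,388.80 = 1.9470.
So EBIT moves 1.9470 × (-25.1%) = -48.9%.

-48.9%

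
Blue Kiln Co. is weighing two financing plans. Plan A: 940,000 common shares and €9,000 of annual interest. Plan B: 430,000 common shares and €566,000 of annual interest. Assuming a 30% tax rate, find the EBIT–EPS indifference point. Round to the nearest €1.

€1,035,627

At indifference, (EBIT − 9,000)(1 − t)/940,000 = (EBIT − 566,000)(1 − t)/430,000.
Cancelling (1 − t) and cross-multiplying: 430,000·(EBIT − 9,000) = 940,000·(EBIT − 566,000).
Solving, EBIT = (566,000·940,000 − 9,000·430,000) / (940,000 − 430,000) = 528,170,000,000 / 510,000 = 1,035,627.45.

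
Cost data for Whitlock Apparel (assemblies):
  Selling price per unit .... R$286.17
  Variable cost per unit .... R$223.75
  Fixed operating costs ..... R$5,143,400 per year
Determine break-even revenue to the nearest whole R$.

R$23,580,371

CM per unit = R$286.17 − R$223.75 = R$62.42; CM ratio = R$62.42 / R$286.17 = 0.2181.
Break-even revenue = fixed costs × price ÷ CM = R$5,143,400 × R$286.17 ÷ R$62.42 = R$23,580,371.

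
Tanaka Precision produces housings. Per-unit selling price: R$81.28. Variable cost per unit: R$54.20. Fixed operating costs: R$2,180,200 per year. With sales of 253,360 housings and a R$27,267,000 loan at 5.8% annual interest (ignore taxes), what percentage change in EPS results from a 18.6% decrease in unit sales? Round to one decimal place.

Contribution at this volume is 253,360 × R$27.08 = R$6,860,988.80.
Operating income = contribution − fixed costs = R$6,860,988.80 − R$2,180,200 = R$4,680,788.80.
Interest = R$1,581,486.00, so EBIT − I = R$3,099,302.80.
DCL = total CM / (EBIT − I) = R$6,860,988.80 / R$3,099,302.80 = 2.2137.
EPS therefore changes by 2.2137 × (-18.6%) = -41.2%.

-41.2%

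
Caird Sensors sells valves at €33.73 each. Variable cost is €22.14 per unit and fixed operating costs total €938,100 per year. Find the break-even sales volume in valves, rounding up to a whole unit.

Unit CM = price − variable cost = €33.73 − €22.14 = €11.59.
Break-even Q = €938,100 / €11.59 = 80,940.47 → 80,941 valves.

80,941 valves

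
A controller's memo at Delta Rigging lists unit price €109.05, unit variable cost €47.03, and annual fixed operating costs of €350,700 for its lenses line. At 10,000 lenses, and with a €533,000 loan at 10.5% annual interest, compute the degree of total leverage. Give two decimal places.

At 10,000 units, contribution = 10,000 × €62.02 = €620,200.00.
Operating income = contribution − fixed costs = €620,200.00 − €350,700 = €269,500.00. Interest = €55,965.00.
DOL = €620,200.00 ÷ €269,500.00 = 2.3013; DFL = €269,500.00 ÷ €213,535.00 = 1.2621.
DCL = DOL × DFL = 2.3013 × 1.2621 = 2.9045.

2.90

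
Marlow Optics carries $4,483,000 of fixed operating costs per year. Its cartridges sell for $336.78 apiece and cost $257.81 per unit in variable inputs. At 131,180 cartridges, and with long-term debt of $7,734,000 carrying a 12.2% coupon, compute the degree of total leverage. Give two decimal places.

Contribution at this volume is 131,180 × $78.97 = $10,359,284.60.
EBIT = $10,359,284.60 − $4,483,000 = $5,876,284.60. Interest = $943,548.00.
DOL = $10,359,284.60 ÷ $5,876,284.60 = 1.7629; DFL = $5,876,284.60 ÷ $4,932,736.60 = 1.1913.
DCL = DOL × DFL = 1.7629 × 1.1913 = 2.1001.

2.10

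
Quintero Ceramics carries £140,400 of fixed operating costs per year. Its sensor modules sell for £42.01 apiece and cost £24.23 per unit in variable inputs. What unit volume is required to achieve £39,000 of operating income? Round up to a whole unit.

10,090 sensor modules

Unit CM = price − variable cost = £42.01 − £24.23 = £17.78.
Units = (FC + target) / CM = (£140,400 + £39,000) / £17.78 = 10,089.99, so 10,090 sensor modules.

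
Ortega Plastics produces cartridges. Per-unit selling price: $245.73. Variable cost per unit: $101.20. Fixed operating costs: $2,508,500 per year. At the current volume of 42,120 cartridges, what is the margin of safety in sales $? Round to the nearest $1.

$6,085,194

Unit CM = price − variable cost = $245.73 − $101.20 = $144.53. Break-even units = $2,508,500 ÷ $144.53 = 17,356.26; break-even revenue = 17,356.26 × $245.73 = $4,264,953.33.
Current sales = 42,120 × $245.73 = $10,350,147.60.
Margin of safety = $10,350,147.60 − $4,264,953.33 = $6,085,194.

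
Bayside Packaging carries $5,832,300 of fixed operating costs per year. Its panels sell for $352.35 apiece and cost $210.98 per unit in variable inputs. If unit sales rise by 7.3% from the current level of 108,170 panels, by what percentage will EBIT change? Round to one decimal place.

Contribution at this volume is 108,170 × $141.37 = $15,291,992.90.
Subtracting fixed costs: EBIT = $15,291,992.90 − $5,832,300 = $9,459,692.90.
DOL = contribution ÷ EBIT = $15,291,992.90 ÷ $9,459,692.90 = 1.6165.
Operating income changes by 1.6165 × +7.3% = +11.8%.

+11.8%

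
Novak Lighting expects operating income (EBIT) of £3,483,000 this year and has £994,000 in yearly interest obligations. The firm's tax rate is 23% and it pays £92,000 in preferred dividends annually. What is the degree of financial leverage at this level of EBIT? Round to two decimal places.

1.47

Annual interest charges come to £994,000.00.
Pre-tax preferred-dividend burden = £92,000 ÷ (1 − 0.23) = £119,480.52.
DFL = EBIT ÷ [EBIT − I − D_p/(1−t)] = £3,483,000 ÷ [£3,483,000 − £994,000.00 − £119,480.52] = £3,483,000 ÷ £2,369,519.48 = 1.4699.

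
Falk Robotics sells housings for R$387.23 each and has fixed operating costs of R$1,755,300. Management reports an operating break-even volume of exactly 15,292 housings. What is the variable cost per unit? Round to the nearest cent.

R$272.44

At break-even, FC = Q × (P − VC), so P − VC = R$1,755,300 ÷ 15,292 = R$114.7855.
Variable cost per unit = R$387.23 − R$114.7855 = R$272.44.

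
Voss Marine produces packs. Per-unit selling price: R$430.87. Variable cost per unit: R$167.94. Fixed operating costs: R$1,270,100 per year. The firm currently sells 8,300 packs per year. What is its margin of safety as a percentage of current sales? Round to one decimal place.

41.8%

Each unit contributes R$430.87 − R$167.94 = R$262.93. Break-even units = R$1,270,100 ÷ R$262.93 = 4,830.56; break-even revenue = 4,830.56 × R$430.87 = R$2,081,344.80.
Current sales = 8,300 × R$430.87 = R$3,576,221.00.
Margin of safety = (R$3,576,221.00 − R$2,081,344.80) ÷ R$3,576,221.00 = 41.8%.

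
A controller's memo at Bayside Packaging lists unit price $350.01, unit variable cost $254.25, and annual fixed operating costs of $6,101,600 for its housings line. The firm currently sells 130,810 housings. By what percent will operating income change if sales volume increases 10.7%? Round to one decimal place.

+20.9%

At 130,810 units, contribution = 130,810 × $95.76 = $12,526,365.60.
Operating income = contribution − fixed costs = $12,526,365.60 − $6,101,600 = $6,424,765.60.
Degree of operating leverage = $12,526,365.60 / $6,424,765.60 = 1.9497.
So EBIT moves 1.9497 × (+10.7%) = +20.9%.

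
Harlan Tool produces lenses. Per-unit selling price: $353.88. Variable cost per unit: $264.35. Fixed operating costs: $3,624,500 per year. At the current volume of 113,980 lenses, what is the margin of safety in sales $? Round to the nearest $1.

$26,008,893

Unit CM = price − variable cost = $353.88 − $264.35 = $89.53. Break-even units = $3,624,500 ÷ $89.53 = 40,483.64; break-even revenue = 40,483.64 × $353.88 = $14,326,349.38.
Current sales = 113,980 × $353.88 = $40,335,242.40.
Margin of safety = $40,335,242.40 − $14,326,349.38 = $26,008,893.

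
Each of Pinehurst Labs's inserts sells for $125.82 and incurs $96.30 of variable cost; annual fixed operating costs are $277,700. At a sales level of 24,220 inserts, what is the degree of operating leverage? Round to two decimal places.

Total contribution margin = 24,220 × $29.52 = $714,974.40.
EBIT = $714,974.40 − $277,700 = $437,274.40.
So DOL = total CM / EBIT = $714,974.40 / $437,274.40 = 1.6351.

1.64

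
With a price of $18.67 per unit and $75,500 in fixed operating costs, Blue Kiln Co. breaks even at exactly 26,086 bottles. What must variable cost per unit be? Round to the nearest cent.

Contribution per unit must be FC / Q = $75,500 / 26,086 = $2.8943.
Variable cost per unit = $18.67 − $2.8943 = $15.78.

$15.78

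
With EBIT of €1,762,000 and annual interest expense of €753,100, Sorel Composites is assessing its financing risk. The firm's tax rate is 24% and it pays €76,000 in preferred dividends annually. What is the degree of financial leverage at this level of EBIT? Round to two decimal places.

1.94

Annual interest charges come to €753,100.00.
Pre-tax preferred-dividend burden = €76,000 ÷ (1 − 0.24) = €100,000.00.
DFL = EBIT ÷ [EBIT − I − D_p/(1−t)] = €1,762,000 ÷ [€1,762,000 − €753,100.00 − €100,000.00] = €1,762,000 ÷ €908,900.00 = 1.9386.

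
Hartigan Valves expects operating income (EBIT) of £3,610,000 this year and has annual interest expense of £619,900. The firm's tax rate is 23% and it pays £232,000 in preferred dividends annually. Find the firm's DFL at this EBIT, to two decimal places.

1.34

Annual interest charges come to £619,900.00.
Preferred dividends grossed up pre-tax: £232,000 / (1 − 0.23) = £301,298.70.
DFL = EBIT ÷ [EBIT − I − D_p/(1−t)] = £3,610,000 ÷ [£3,610,000 − £619,900.00 − £301,298.70] = £3,610,000 ÷ £2,688,801.30 = 1.3426.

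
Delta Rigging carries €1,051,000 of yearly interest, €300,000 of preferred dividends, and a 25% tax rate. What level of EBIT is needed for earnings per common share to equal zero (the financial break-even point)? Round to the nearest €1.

Grossing the preferred dividend up to pre-tax terms: €300,000 / (1 − 0.25) = €400,000.00.
Financial break-even EBIT = interest + D_p ÷ (1 − t) = €1,051,000 + €400,000.00 = €1,451,000.00.

€1,451,000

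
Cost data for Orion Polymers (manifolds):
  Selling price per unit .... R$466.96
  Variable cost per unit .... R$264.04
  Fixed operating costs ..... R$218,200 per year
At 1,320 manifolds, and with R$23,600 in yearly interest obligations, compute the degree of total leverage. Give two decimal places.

Contribution at this volume is 1,320 × R$202.92 = R$267,854.40.
Operating income = contribution − fixed costs = R$267,854.40 − R$218,200 = R$49,654.40. Interest = R$23,600.00, so EBIT − I = R$26,054.40.
Degree of total leverage = total CM / (EBIT − interest) = R$267,854.40 / R$26,054.40 = 10.2806.

10.28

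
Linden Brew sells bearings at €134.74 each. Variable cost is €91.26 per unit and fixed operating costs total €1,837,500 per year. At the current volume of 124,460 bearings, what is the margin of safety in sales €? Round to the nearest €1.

€11,075,519

Each unit contributes €134.74 − €91.26 = €43.48. Break-even units = €1,837,500 ÷ €43.48 = 42,260.81; break-even revenue = 42,260.81 × €134.74 = €5,694,221.48.
Current sales = 124,460 × €134.74 = €16,769,740.40.
Margin of safety = €16,769,740.40 − €5,694,221.48 = €11,075,519.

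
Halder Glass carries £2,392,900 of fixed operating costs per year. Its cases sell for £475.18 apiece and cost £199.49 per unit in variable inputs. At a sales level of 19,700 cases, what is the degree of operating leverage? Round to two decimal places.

At 19,700 units, contribution = 19,700 × £275.69 = £5,431,093.00.
Operating income = contribution − fixed costs = £5,431,093.00 − £2,392,900 = £3,038,193.00.
So DOL = total CM / EBIT = £5,431,093.00 / £3,038,193.00 = 1.7876.

1.79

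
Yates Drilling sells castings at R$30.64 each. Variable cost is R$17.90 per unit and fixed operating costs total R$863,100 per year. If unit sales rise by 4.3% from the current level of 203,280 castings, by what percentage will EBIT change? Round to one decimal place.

+6.4%

Total contribution margin = 203,280 × R$12.74 = R$2,589,787.20.
Operating income = contribution − fixed costs = R$2,589,787.20 − R$863,100 = R$1,726,687.20.
DOL = contribution ÷ EBIT = R$2,589,787.20 ÷ R$1,726,687.20 = 1.4999.
Operating income changes by 1.4999 × +4.3% = +6.4%.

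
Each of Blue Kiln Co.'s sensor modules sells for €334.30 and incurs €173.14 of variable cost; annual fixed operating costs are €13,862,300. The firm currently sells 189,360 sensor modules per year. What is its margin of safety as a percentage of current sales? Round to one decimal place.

Contribution margin per unit = €334.30 − €173.14 = €161.16. Break-even units = €13,862,300 ÷ €161.16 = 86,015.76; break-even revenue = 86,015.76 × €334.30 = €28,755,068.81.
Current sales = 189,360 × €334.30 = €63,303,048.00.
Margin of safety = (€63,303,048.00 − €28,755,068.81) ÷ €63,303,048.00 = 54.6%.

54.6%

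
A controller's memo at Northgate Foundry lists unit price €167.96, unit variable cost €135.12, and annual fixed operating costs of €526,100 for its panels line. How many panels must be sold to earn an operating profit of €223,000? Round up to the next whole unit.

22,811 panels

Unit CM = price − variable cost = €167.96 − €135.12 = €32.84.
Units = (FC + target) / CM = (€526,100 + €223,000) / €32.84 = 22,810.60, so 22,811 panels.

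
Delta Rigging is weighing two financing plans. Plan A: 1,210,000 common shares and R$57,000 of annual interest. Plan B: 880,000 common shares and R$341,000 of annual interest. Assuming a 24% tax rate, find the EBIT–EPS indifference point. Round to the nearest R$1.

Set EPS_A = EPS_B: (EBIT − R$57,000)(1 − 0.24) ÷ 1,210,000 = (EBIT − R$341,000)(1 − 0.24) ÷ 880,000.
The (1 − t) factor cancels: (EBIT − 57,000) × 880,000 = (EBIT − 341,000) × 1,210,000.
Solving, EBIT = (341,000·1,210,000 − 57,000·880,000) / (1,210,000 − 880,000) = 362,450,000,000 / 330,000 = 1,098,333.33.

R$1,098,333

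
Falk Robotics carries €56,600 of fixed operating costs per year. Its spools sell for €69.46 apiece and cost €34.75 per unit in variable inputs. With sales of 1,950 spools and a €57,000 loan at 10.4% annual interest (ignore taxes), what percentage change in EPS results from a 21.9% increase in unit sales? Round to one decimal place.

Total contribution margin = 1,950 × €34.71 = €67,684.50.
Operating income = contribution − fixed costs = €67,684.50 − €56,600 = €11,084.50.
Interest = €5,928.00, so EBIT − I = €5,156.50.
DCL = total CM / (EBIT − I) = €67,684.50 / €5,156.50 = 13.1261.
EPS therefore changes by 13.1261 × (+21.9%) = +287.5%.

+287.5%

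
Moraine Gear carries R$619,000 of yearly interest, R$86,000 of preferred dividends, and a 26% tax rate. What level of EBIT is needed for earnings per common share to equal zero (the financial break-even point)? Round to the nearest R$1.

Preferred dividends are paid after tax, so their pre-tax equivalent is R$86,000 ÷ (1 − 0.26) = R$116,216.22.
Financial break-even EBIT = interest + D_p ÷ (1 − t) = R$619,000 + R$116,216.22 = R$735,216.22.

R$735,216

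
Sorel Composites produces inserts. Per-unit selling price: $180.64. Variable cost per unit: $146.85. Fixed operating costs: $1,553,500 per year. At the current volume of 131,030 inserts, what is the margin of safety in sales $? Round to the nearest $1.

Contribution margin per unit = $180.64 − $146.85 = $33.79. Break-even units = $1,553,500 ÷ $33.79 = 45,975.14; break-even revenue = 45,975.14 × $180.64 = $8,304,949.39.
Actual sales revenue = 131,030 × $180.64 = $23,669,259.20.
Margin of safety = $23,669,259.20 − $8,304,949.39 = $15,364,310.

$15,364,310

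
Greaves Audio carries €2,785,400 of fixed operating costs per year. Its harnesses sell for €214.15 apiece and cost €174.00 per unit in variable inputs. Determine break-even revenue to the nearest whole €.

€14,856,623

CM per unit = €214.15 − €174.00 = €40.15; CM ratio = €40.15 / €214.15 = 0.1875.
Break-even sales = FC ÷ CM ratio = €2,785,400 × €214.15 / €40.15 = €14,856,623.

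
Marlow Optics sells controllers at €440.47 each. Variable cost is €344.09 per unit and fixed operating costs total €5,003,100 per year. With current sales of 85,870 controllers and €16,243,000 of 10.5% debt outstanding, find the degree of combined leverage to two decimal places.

5.28

At 85,870 units, contribution = 85,870 × €96.38 = €8,276,150.60.
Operating income = contribution − fixed costs = €8,276,150.60 − €5,003,100 = €3,273,050.60. Interest = €1,705,515.00, so EBIT − I = €1,567,535.60.
Degree of total leverage = total CM / (EBIT − interest) = €8,276,150.60 / €1,567,535.60 = 5.2797.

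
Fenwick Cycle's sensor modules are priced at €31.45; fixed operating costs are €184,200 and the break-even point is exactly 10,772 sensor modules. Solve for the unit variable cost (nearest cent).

€14.35

At break-even, FC = Q × (P − VC), so P − VC = €184,200 ÷ 10,772 = €17.0999.
Variable cost per unit = €31.45 − €17.0999 = €14.35.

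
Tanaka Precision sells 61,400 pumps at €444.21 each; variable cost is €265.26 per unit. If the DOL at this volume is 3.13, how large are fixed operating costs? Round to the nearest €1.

€7,477,137

Contribution at this volume is 61,400 × €178.95 = €10,987,530.00.
Since DOL = CM ÷ EBIT, EBIT = €10,987,530.00 ÷ 3.13 = €3,510,392.97.
And FC = contribution − EBIT = €10,987,530.00 − €3,510,392.97 = €7,477,137.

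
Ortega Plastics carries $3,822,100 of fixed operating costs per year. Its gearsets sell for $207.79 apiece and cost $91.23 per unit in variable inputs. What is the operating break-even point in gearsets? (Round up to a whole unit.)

Each unit contributes $207.79 − $91.23 = $116.56.
Break-even Q = $3,822,100 / $116.56 = 32,790.84 → 32,791 gearsets.

32,791 gearsets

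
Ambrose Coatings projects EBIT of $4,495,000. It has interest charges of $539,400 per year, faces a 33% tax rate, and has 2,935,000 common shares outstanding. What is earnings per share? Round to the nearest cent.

Pre-tax income = $4,495,000 − $539,400.00 = $3,955,600.00.
Net income = $3,955,600.00 × (1 − 0.33) = $2,650,252.00.
Per share: $2,650,252.00 / 2,935,000 shares = $0.90.

$0.90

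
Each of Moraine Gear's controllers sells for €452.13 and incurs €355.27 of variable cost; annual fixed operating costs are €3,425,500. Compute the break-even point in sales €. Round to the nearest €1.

€15,989,793

CM per unit = €452.13 − €355.27 = €96.86; CM ratio = €96.86 / €452.13 = 0.2142.
Break-even sales = FC ÷ CM ratio = €3,425,500 × €452.13 / €96.86 = €15,989,793.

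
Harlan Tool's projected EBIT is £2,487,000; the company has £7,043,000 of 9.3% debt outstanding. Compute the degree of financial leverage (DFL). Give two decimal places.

Interest = £654,999.00.
DFL = EBIT ÷ (EBIT − I) = £2,487,000 ÷ (£2,487,000 − £654,999.00) = £2,487,000 ÷ £1,832,001.00 = 1.3575.

1.36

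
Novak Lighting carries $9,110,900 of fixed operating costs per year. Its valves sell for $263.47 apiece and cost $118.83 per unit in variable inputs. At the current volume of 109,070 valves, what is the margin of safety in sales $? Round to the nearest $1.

Each unit contributes $263.47 − $118.83 = $144.64. Break-even units = $9,110,900 ÷ $144.64 = 62,990.18; break-even revenue = 62,990.18 × $263.47 = $16,596,023.39.
Current sales = 109,070 × $263.47 = $28,736,672.90.
Margin of safety = $28,736,672.90 − $16,596,023.39 = $12,140,650.

$12,140,650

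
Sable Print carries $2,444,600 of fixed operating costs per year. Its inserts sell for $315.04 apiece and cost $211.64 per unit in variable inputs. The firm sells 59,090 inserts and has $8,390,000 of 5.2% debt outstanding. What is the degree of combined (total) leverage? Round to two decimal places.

Contribution at this volume is 59,090 × $103.40 = $6,109,906.00.
Subtracting fixed costs: EBIT = $6,109,906.00 − $2,444,600 = $3,665,306.00. Interest = $436,280.00.
DOL = $6,109,906.00 ÷ $3,665,306.00 = 1.6670; DFL = $3,665,306.00 ÷ $3,229,026.00 = 1.1351.
DCL = DOL × DFL = 1.6670 × 1.1351 = 1.8922.

1.89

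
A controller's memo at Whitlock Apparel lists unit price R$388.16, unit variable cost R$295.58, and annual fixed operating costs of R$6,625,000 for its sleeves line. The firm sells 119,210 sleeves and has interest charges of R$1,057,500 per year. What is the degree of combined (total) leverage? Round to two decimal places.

3.29

Total contribution margin = 119,210 × R$92.58 = R$11,036,461.80.
Subtracting fixed costs: EBIT = R$11,036,461.80 − R$6,625,000 = R$4,411,461.80. Interest = R$1,057,500.00, so EBIT − I = R$3,353,961.80.
Degree of total leverage = total CM / (EBIT − interest) = R$11,036,461.80 / R$3,353,961.80 = 3.2906.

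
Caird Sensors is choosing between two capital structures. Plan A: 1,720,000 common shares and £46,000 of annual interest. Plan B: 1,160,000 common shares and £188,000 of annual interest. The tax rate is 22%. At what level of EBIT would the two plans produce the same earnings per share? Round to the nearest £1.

£482,143

Set EPS_A = EPS_B: (EBIT − £46,000)(1 − 0.22) ÷ 1,720,000 = (EBIT − £188,000)(1 − 0.22) ÷ 1,160,000.
The (1 − t) factor cancels: (EBIT − 46,000) × 1,160,000 = (EBIT − 188,000) × 1,720,000.
Solving, EBIT = (188,000·1,720,000 − 46,000·1,160,000) / (1,720,000 − 1,160,000) = 270,000,000,000 / 560,000 = 482,142.86.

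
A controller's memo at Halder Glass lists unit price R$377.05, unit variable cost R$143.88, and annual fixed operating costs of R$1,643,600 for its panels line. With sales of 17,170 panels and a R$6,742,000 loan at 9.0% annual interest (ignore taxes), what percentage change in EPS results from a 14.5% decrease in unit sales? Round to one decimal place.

At 17,170 units, contribution = 17,170 × R$233.17 = R$4,003,528.90.
Operating income = contribution − fixed costs = R$4,003,528.90 − R$1,643,600 = R$2,359,928.90.
After interest of R$606,780.00, pre-tax earnings = R$1,753,148.90.
Degree of combined leverage = contribution ÷ (EBIT − I) = R$4,003,528.90 ÷ R$1,753,148.90 = 2.2836.
EPS therefore changes by 2.2836 × (-14.5%) = -33.1%.

-33.1%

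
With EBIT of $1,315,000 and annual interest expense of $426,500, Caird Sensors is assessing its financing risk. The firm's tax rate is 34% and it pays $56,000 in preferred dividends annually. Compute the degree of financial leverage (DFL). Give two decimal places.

1.64

Annual interest charges come to $426,500.00.
Pre-tax preferred-dividend burden = $56,000 ÷ (1 − 0.34) = $84,848.48.
DFL = EBIT ÷ [EBIT − I − D_p/(1−t)] = $1,315,000 ÷ [$1,315,000 − $426,500.00 − $84,848.48] = $1,315,000 ÷ $803,651.52 = 1.6363.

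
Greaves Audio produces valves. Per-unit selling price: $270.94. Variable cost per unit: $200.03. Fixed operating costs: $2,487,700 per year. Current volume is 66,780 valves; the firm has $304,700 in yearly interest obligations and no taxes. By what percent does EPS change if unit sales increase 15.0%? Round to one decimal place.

Total contribution margin = 66,780 × $70.91 = $4,735,369.80.
Operating income = contribution − fixed costs = $4,735,369.80 − $2,487,700 = $2,247,669.80.
Interest = $304,700.00, so EBIT − I = $1,942,969.80.
Degree of combined leverage = contribution ÷ (EBIT − I) = $4,735,369.80 ÷ $1,942,969.80 = 2.4372.
%ΔEPS = DCL × %ΔSales = 2.4372 × +15.0% = +36.6%.

+36.6%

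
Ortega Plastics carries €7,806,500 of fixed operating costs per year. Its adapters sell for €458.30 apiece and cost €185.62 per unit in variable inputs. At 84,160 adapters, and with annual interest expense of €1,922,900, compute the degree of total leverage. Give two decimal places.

Total contribution margin = 84,160 × €272.68 = €22,948,748.80.
EBIT = €22,948,748.80 − €7,806,500 = €15,142,248.80. Interest = €1,922,900.00.
DOL = €22,948,748.80 ÷ €15,142,248.80 = 1.5155; DFL = €15,142,248.80 ÷ €13,219,348.80 = 1.1455.
DCL = DOL × DFL = 1.5155 × 1.1455 = 1.7360.

1.74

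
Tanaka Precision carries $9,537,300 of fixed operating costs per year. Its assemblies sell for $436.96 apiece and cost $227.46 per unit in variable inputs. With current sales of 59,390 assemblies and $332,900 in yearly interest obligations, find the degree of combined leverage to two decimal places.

Total contribution margin = 59,390 × $209.50 = $12,442,205.00.
Subtracting fixed costs: EBIT = $12,442,205.00 − $9,537,300 = $2,904,905.00. Interest = $332,900.00.
DOL = $12,442,205.00 ÷ $2,904,905.00 = 4.2832; DFL = $2,904,905.00 ÷ $2,572,005.00 = 1.1294.
DCL = DOL × DFL = 4.2832 × 1.1294 = 4.8374.

4.84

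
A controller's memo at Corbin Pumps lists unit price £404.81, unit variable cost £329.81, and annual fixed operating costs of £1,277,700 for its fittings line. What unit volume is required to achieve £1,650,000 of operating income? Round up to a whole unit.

39,036 fittings

Each unit contributes £404.81 − £329.81 = £75.00.
Required volume = (fixed costs + target profit) ÷ CM = (£1,277,700 + £1,650,000) ÷ £75.00 = 39,036.00, so 39,036 fittings.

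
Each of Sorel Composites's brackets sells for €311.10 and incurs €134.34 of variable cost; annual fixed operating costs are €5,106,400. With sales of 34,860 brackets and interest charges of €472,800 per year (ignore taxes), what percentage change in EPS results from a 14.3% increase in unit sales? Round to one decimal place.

At 34,860 units, contribution = 34,860 × €176.76 = €6,161,853.60.
EBIT = €6,161,853.60 − €5,106,400 = €1,055,453.60.
After interest of €472,800.00, pre-tax earnings = €582,653.60.
DCL = total CM / (EBIT − I) = €6,161,853.60 / €582,653.60 = 10.5755.
%ΔEPS = DCL × %ΔSales = 10.5755 × +14.3% = +151.2%.

+151.2%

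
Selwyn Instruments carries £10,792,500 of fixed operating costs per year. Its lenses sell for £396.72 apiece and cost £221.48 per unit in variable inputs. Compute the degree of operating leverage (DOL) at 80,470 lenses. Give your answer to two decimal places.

4.26

Contribution at this volume is 80,470 × £175.24 = £14,101,562.80.
Operating income = contribution − fixed costs = £14,101,562.80 − £10,792,500 = £3,309,062.80.
So DOL = total CM / EBIT = £14,101,562.80 / £3,309,062.80 = 4.2615.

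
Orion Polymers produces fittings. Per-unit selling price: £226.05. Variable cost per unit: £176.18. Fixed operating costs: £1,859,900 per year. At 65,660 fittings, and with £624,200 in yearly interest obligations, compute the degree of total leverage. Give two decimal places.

4.14

Contribution at this volume is 65,660 × £49.87 = £3,274,464.20.
Subtracting fixed costs: EBIT = £3,274,464.20 − £1,859,900 = £1,414,564.20. Interest = £624,200.00.
DOL = £3,274,464.20 ÷ £1,414,564.20 = 2.3148; DFL = £1,414,564.20 ÷ £790,364.20 = 1.7898.
Combined leverage = 2.3148 × 1.7898 = 4.1430.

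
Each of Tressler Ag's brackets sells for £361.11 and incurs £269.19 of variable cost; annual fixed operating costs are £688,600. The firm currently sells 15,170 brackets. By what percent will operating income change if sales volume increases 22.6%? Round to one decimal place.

+44.6%

Total contribution margin = 15,170 × £91.92 = £1,394,426.40.
Operating income = contribution − fixed costs = £1,394,426.40 − £688,600 = £705,826.40.
DOL = contribution ÷ EBIT = £1,394,426.40 ÷ £705,826.40 = 1.9756.
So EBIT moves 1.9756 × (+22.6%) = +44.6%.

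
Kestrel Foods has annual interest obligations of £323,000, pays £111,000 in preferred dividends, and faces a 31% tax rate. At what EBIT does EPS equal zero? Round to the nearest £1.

£483,870

Grossing the preferred dividend up to pre-tax terms: £111,000 / (1 − 0.31) = £160,869.57.
EPS = 0 when EBIT covers interest plus the pre-tax preferred burden: £323,000 + £160,869.57 = £483,869.57.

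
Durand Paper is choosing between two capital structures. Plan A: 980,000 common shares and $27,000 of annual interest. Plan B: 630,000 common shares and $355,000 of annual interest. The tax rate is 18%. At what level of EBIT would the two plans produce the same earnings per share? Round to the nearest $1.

$945,400

Set EPS_A = EPS_B: (EBIT − $27,000)(1 − 0.18) ÷ 980,000 = (EBIT − $355,000)(1 − 0.18) ÷ 630,000.
Cancelling (1 − t) and cross-multiplying: 630,000·(EBIT − 27,000) = 980,000·(EBIT − 355,000).
EBIT × (980,000 − 630,000) = 355,000 × 980,000 − 27,000 × 630,000 = 330,890,000,000, so EBIT = 330,890,000,000 ÷ 350,000 = 945,400.00.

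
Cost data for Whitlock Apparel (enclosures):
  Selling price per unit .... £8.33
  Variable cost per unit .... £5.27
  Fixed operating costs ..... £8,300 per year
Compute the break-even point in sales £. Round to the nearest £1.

£22,594

CM per unit = £8.33 − £5.27 = £3.06; CM ratio = £3.06 / £8.33 = 0.3673.
Break-even sales = FC ÷ CM ratio = £8,300 × £8.33 / £3.06 = £22,594.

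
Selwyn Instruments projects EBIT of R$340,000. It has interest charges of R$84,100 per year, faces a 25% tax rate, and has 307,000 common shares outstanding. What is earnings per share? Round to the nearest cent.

R$0.63

Interest = R$84,100.00, so EBT = R$340,000 − R$84,100.00 = R$255,900.00.
After tax at 25%: net income = R$255,900.00 × 0.75 = R$191,925.00.
EPS = R$191,925.00 ÷ 307,000 = R$0.63.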